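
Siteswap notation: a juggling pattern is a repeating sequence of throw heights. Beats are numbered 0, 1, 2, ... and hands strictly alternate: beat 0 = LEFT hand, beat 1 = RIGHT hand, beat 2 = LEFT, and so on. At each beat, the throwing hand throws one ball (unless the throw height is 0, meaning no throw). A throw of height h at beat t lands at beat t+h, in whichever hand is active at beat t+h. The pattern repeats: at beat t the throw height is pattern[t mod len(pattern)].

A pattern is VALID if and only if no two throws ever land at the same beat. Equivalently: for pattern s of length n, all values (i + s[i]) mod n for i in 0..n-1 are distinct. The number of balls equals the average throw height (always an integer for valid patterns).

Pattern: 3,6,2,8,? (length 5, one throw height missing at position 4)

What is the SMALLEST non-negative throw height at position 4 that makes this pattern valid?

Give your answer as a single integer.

Answer: 1

Derivation:
i=0: (0 + 3) mod 5 = 3
i=1: (1 + 6) mod 5 = 2
i=2: (2 + 2) mod 5 = 4
i=3: (3 + 8) mod 5 = 1
i=4: s[i]=? (unknown)
Known residues: [1, 2, 3, 4]; need a permutation of 0..4, so missing residue r = 0
Need (4 + s) mod 5 = 0; smallest s = (0 - 4) mod 5 = 1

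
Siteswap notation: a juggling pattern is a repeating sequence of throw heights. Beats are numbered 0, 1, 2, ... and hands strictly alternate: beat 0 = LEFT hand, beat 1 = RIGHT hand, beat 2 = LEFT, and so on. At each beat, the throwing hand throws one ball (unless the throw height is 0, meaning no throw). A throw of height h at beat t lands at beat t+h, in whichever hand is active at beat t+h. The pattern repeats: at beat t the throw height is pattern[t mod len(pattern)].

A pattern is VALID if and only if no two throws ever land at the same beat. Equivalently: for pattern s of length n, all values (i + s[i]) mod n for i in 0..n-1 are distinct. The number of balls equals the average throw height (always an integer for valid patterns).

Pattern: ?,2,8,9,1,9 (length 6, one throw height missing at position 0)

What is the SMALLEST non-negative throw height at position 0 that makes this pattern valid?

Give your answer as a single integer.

i=0: s[i]=? (unknown)
i=1: (1 + 2) mod 6 = 3
i=2: (2 + 8) mod 6 = 4
i=3: (3 + 9) mod 6 = 0
i=4: (4 + 1) mod 6 = 5
i=5: (5 + 9) mod 6 = 2
Known residues: [0, 2, 3, 4, 5]; need a permutation of 0..5, so missing residue r = 1
Need (0 + s) mod 6 = 1; smallest s = (1 - 0) mod 6 = 1

Answer: 1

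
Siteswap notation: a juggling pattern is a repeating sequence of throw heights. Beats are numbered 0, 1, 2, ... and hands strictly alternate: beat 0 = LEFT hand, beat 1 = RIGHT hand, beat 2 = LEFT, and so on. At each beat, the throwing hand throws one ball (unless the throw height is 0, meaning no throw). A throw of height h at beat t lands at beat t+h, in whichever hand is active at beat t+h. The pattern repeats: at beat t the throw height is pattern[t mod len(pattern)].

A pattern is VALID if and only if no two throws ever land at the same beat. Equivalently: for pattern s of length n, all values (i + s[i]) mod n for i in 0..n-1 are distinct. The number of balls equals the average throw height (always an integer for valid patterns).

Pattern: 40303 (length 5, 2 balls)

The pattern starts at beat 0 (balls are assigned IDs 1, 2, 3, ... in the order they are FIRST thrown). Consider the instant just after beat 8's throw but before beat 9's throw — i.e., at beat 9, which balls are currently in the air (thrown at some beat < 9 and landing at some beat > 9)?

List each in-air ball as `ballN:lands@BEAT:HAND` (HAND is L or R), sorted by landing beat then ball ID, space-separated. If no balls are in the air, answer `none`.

Beat 0 (L): throw ball1 h=4 -> lands@4:L; in-air after throw: [b1@4:L]
Beat 2 (L): throw ball2 h=3 -> lands@5:R; in-air after throw: [b1@4:L b2@5:R]
Beat 4 (L): throw ball1 h=3 -> lands@7:R; in-air after throw: [b2@5:R b1@7:R]
Beat 5 (R): throw ball2 h=4 -> lands@9:R; in-air after throw: [b1@7:R b2@9:R]
Beat 7 (R): throw ball1 h=3 -> lands@10:L; in-air after throw: [b2@9:R b1@10:L]
Beat 9 (R): throw ball2 h=3 -> lands@12:L; in-air after throw: [b1@10:L b2@12:L]

Answer: ball1:lands@10:L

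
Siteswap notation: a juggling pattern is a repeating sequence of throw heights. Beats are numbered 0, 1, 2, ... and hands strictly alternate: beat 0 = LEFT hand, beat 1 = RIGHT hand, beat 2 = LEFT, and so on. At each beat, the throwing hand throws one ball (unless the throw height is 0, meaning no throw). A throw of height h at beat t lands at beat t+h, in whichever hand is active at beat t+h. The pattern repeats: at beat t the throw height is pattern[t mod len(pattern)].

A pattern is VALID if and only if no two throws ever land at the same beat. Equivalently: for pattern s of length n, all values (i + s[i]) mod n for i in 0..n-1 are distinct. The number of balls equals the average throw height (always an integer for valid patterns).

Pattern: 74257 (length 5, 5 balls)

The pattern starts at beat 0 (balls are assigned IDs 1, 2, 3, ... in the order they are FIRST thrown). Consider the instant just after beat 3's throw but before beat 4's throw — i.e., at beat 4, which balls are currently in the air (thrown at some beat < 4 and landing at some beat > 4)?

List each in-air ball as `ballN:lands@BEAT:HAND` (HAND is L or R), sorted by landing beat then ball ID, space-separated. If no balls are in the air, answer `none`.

Beat 0 (L): throw ball1 h=7 -> lands@7:R; in-air after throw: [b1@7:R]
Beat 1 (R): throw ball2 h=4 -> lands@5:R; in-air after throw: [b2@5:R b1@7:R]
Beat 2 (L): throw ball3 h=2 -> lands@4:L; in-air after throw: [b3@4:L b2@5:R b1@7:R]
Beat 3 (R): throw ball4 h=5 -> lands@8:L; in-air after throw: [b3@4:L b2@5:R b1@7:R b4@8:L]
Beat 4 (L): throw ball3 h=7 -> lands@11:R; in-air after throw: [b2@5:R b1@7:R b4@8:L b3@11:R]

Answer: ball2:lands@5:R ball1:lands@7:R ball4:lands@8:L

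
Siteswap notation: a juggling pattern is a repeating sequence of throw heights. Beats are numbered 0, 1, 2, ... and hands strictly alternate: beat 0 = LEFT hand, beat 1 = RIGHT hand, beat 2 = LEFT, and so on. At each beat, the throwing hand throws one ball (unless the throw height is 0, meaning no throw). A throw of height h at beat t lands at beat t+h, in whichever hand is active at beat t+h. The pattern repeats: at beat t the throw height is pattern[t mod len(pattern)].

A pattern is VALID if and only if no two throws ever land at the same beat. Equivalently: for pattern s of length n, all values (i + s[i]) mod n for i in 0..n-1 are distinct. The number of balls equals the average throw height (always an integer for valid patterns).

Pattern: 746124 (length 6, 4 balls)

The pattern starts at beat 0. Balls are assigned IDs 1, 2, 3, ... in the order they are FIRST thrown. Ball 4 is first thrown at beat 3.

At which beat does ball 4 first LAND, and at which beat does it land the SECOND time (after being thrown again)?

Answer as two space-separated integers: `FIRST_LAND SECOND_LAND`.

Beat 0 (L): throw ball1 h=7 -> lands@7:R; in-air after throw: [b1@7:R]
Beat 1 (R): throw ball2 h=4 -> lands@5:R; in-air after throw: [b2@5:R b1@7:R]
Beat 2 (L): throw ball3 h=6 -> lands@8:L; in-air after throw: [b2@5:R b1@7:R b3@8:L]
Beat 3 (R): throw ball4 h=1 -> lands@4:L; in-air after throw: [b4@4:L b2@5:R b1@7:R b3@8:L]
Beat 4 (L): throw ball4 h=2 -> lands@6:L; in-air after throw: [b2@5:R b4@6:L b1@7:R b3@8:L]
Beat 5 (R): throw ball2 h=4 -> lands@9:R; in-air after throw: [b4@6:L b1@7:R b3@8:L b2@9:R]
Beat 6 (L): throw ball4 h=7 -> lands@13:R; in-air after throw: [b1@7:R b3@8:L b2@9:R b4@13:R]
Ball 4: thrown@3 h=1 -> first land @4; rethrown@4 h=2 -> second land @6

Answer: 4 6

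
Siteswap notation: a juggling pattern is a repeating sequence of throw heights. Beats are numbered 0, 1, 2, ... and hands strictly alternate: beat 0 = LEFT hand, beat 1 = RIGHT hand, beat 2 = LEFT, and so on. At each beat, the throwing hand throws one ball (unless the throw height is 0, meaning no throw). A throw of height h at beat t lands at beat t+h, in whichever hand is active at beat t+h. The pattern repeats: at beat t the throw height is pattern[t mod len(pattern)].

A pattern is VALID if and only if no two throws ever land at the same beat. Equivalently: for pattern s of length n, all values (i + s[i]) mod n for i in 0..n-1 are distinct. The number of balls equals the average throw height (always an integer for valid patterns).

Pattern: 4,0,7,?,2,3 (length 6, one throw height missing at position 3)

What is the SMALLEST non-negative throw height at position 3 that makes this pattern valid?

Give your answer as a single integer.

i=0: (0 + 4) mod 6 = 4
i=1: (1 + 0) mod 6 = 1
i=2: (2 + 7) mod 6 = 3
i=3: s[i]=? (unknown)
i=4: (4 + 2) mod 6 = 0
i=5: (5 + 3) mod 6 = 2
Known residues: [0, 1, 2, 3, 4]; need a permutation of 0..5, so missing residue r = 5
Need (3 + s) mod 6 = 5; smallest s = (5 - 3) mod 6 = 2

Answer: 2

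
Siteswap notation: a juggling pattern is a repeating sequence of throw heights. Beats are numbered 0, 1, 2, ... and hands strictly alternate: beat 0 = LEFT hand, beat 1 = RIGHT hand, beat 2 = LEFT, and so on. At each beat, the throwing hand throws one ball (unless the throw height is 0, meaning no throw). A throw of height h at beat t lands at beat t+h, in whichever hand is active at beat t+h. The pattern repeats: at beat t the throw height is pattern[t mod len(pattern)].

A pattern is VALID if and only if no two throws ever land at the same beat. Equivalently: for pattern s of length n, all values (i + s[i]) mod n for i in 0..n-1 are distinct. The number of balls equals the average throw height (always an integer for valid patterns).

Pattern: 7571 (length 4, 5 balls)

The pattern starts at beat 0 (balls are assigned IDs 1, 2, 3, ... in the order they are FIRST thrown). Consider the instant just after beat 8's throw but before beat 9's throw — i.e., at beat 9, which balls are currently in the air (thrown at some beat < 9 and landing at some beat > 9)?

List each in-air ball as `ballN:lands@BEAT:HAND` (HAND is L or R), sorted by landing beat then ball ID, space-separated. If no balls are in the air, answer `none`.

Answer: ball5:lands@10:L ball4:lands@11:R ball2:lands@13:R ball1:lands@15:R

Derivation:
Beat 0 (L): throw ball1 h=7 -> lands@7:R; in-air after throw: [b1@7:R]
Beat 1 (R): throw ball2 h=5 -> lands@6:L; in-air after throw: [b2@6:L b1@7:R]
Beat 2 (L): throw ball3 h=7 -> lands@9:R; in-air after throw: [b2@6:L b1@7:R b3@9:R]
Beat 3 (R): throw ball4 h=1 -> lands@4:L; in-air after throw: [b4@4:L b2@6:L b1@7:R b3@9:R]
Beat 4 (L): throw ball4 h=7 -> lands@11:R; in-air after throw: [b2@6:L b1@7:R b3@9:R b4@11:R]
Beat 5 (R): throw ball5 h=5 -> lands@10:L; in-air after throw: [b2@6:L b1@7:R b3@9:R b5@10:L b4@11:R]
Beat 6 (L): throw ball2 h=7 -> lands@13:R; in-air after throw: [b1@7:R b3@9:R b5@10:L b4@11:R b2@13:R]
Beat 7 (R): throw ball1 h=1 -> lands@8:L; in-air after throw: [b1@8:L b3@9:R b5@10:L b4@11:R b2@13:R]
Beat 8 (L): throw ball1 h=7 -> lands@15:R; in-air after throw: [b3@9:R b5@10:L b4@11:R b2@13:R b1@15:R]
Beat 9 (R): throw ball3 h=5 -> lands@14:L; in-air after throw: [b5@10:L b4@11:R b2@13:R b3@14:L b1@15:R]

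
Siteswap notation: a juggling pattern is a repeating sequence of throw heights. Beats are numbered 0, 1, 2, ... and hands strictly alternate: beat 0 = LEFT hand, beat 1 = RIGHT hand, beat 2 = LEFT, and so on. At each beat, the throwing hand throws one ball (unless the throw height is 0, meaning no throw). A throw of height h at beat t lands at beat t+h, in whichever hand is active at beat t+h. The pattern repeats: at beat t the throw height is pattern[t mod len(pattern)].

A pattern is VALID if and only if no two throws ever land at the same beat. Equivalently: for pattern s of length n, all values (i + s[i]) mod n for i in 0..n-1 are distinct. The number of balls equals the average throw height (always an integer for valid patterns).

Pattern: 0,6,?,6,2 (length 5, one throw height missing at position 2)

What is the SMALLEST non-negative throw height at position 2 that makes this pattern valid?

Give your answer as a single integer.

i=0: (0 + 0) mod 5 = 0
i=1: (1 + 6) mod 5 = 2
i=2: s[i]=? (unknown)
i=3: (3 + 6) mod 5 = 4
i=4: (4 + 2) mod 5 = 1
Known residues: [0, 1, 2, 4]; need a permutation of 0..4, so missing residue r = 3
Need (2 + s) mod 5 = 3; smallest s = (3 - 2) mod 5 = 1

Answer: 1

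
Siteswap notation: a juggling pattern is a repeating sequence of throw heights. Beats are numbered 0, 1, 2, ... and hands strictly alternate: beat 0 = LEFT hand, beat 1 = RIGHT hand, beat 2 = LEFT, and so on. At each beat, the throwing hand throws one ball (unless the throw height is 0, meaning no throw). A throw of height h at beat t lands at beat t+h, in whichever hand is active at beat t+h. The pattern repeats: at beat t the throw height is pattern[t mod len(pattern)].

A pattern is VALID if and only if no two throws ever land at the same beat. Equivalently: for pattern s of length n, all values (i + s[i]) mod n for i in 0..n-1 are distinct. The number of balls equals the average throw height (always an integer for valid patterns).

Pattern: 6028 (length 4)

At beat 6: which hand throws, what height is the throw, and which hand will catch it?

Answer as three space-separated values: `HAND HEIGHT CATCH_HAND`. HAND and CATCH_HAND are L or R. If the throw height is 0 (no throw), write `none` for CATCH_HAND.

Beat 6: 6 mod 2 = 0, so hand = L
Throw height = pattern[6 mod 4] = pattern[2] = 2
Lands at beat 6+2=8, 8 mod 2 = 0, so catch hand = L

Answer: L 2 L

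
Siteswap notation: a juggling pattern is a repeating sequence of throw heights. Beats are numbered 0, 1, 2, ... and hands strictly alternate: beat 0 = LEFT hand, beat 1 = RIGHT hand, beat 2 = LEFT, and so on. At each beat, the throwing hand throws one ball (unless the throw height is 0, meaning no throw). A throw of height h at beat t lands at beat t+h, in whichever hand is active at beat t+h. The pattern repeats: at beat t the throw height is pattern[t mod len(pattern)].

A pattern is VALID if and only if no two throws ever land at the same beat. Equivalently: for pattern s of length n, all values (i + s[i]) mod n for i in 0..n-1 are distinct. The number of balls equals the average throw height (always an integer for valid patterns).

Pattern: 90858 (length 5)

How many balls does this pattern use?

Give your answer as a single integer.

Pattern = [9, 0, 8, 5, 8], length n = 5
  position 0: throw height = 9, running sum = 9
  position 1: throw height = 0, running sum = 9
  position 2: throw height = 8, running sum = 17
  position 3: throw height = 5, running sum = 22
  position 4: throw height = 8, running sum = 30
Total sum = 30; balls = sum / n = 30 / 5 = 6

Answer: 6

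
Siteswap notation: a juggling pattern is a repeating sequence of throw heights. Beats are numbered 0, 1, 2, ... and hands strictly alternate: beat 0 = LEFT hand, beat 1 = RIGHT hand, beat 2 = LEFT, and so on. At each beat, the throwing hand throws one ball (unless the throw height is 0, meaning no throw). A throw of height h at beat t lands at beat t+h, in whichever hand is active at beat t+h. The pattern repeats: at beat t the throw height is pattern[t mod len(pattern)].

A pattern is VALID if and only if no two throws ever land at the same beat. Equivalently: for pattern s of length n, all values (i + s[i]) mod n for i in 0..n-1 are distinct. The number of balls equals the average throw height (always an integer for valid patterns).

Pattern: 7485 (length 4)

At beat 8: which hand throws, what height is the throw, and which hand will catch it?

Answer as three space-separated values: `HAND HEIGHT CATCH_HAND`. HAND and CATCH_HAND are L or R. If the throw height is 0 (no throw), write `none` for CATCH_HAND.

Beat 8: 8 mod 2 = 0, so hand = L
Throw height = pattern[8 mod 4] = pattern[0] = 7
Lands at beat 8+7=15, 15 mod 2 = 1, so catch hand = R

Answer: L 7 R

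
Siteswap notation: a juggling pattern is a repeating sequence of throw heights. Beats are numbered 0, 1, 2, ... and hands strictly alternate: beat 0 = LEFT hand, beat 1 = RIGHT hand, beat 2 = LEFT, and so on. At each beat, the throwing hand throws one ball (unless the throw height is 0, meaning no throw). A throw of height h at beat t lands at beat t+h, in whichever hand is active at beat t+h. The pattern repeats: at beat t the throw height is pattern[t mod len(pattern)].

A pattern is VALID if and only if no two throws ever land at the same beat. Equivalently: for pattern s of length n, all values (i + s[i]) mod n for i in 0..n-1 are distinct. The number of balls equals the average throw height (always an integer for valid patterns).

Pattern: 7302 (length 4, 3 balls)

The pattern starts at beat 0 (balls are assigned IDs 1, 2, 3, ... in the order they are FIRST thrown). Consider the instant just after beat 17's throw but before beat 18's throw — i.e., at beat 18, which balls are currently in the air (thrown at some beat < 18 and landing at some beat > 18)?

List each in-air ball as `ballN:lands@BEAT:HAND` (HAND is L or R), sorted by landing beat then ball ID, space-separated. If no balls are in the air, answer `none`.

Beat 0 (L): throw ball1 h=7 -> lands@7:R; in-air after throw: [b1@7:R]
Beat 1 (R): throw ball2 h=3 -> lands@4:L; in-air after throw: [b2@4:L b1@7:R]
Beat 3 (R): throw ball3 h=2 -> lands@5:R; in-air after throw: [b2@4:L b3@5:R b1@7:R]
Beat 4 (L): throw ball2 h=7 -> lands@11:R; in-air after throw: [b3@5:R b1@7:R b2@11:R]
Beat 5 (R): throw ball3 h=3 -> lands@8:L; in-air after throw: [b1@7:R b3@8:L b2@11:R]
Beat 7 (R): throw ball1 h=2 -> lands@9:R; in-air after throw: [b3@8:L b1@9:R b2@11:R]
Beat 8 (L): throw ball3 h=7 -> lands@15:R; in-air after throw: [b1@9:R b2@11:R b3@15:R]
Beat 9 (R): throw ball1 h=3 -> lands@12:L; in-air after throw: [b2@11:R b1@12:L b3@15:R]
Beat 11 (R): throw ball2 h=2 -> lands@13:R; in-air after throw: [b1@12:L b2@13:R b3@15:R]
Beat 12 (L): throw ball1 h=7 -> lands@19:R; in-air after throw: [b2@13:R b3@15:R b1@19:R]
Beat 13 (R): throw ball2 h=3 -> lands@16:L; in-air after throw: [b3@15:R b2@16:L b1@19:R]
Beat 15 (R): throw ball3 h=2 -> lands@17:R; in-air after throw: [b2@16:L b3@17:R b1@19:R]
Beat 16 (L): throw ball2 h=7 -> lands@23:R; in-air after throw: [b3@17:R b1@19:R b2@23:R]
Beat 17 (R): throw ball3 h=3 -> lands@20:L; in-air after throw: [b1@19:R b3@20:L b2@23:R]

Answer: ball1:lands@19:R ball3:lands@20:L ball2:lands@23:R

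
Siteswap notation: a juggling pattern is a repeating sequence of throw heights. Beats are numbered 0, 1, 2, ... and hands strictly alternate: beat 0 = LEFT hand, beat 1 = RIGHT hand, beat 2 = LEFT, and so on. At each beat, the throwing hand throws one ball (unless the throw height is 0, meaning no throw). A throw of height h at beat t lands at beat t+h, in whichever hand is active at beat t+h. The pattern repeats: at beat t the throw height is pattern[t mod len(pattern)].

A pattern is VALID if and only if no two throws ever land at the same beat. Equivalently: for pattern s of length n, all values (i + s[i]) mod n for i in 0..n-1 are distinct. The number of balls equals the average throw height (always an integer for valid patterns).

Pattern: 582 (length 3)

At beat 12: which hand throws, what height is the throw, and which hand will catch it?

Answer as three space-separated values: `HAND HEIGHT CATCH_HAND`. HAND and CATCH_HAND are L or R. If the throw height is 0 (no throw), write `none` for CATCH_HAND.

Answer: L 5 R

Derivation:
Beat 12: 12 mod 2 = 0, so hand = L
Throw height = pattern[12 mod 3] = pattern[0] = 5
Lands at beat 12+5=17, 17 mod 2 = 1, so catch hand = R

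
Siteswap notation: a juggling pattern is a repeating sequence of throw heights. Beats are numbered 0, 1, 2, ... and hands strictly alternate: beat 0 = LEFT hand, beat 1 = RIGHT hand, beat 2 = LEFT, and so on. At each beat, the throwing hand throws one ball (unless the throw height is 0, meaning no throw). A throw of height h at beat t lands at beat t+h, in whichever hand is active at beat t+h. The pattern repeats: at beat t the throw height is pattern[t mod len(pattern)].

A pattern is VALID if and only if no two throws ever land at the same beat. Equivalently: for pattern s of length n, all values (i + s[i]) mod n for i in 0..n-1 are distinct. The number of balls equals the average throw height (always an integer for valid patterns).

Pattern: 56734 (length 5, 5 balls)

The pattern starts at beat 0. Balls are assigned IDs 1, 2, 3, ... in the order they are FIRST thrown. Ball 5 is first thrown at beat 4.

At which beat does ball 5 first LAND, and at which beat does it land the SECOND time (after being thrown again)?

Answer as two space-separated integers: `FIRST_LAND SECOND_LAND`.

Beat 0 (L): throw ball1 h=5 -> lands@5:R; in-air after throw: [b1@5:R]
Beat 1 (R): throw ball2 h=6 -> lands@7:R; in-air after throw: [b1@5:R b2@7:R]
Beat 2 (L): throw ball3 h=7 -> lands@9:R; in-air after throw: [b1@5:R b2@7:R b3@9:R]
Beat 3 (R): throw ball4 h=3 -> lands@6:L; in-air after throw: [b1@5:R b4@6:L b2@7:R b3@9:R]
Beat 4 (L): throw ball5 h=4 -> lands@8:L; in-air after throw: [b1@5:R b4@6:L b2@7:R b5@8:L b3@9:R]
Beat 5 (R): throw ball1 h=5 -> lands@10:L; in-air after throw: [b4@6:L b2@7:R b5@8:L b3@9:R b1@10:L]
Beat 6 (L): throw ball4 h=6 -> lands@12:L; in-air after throw: [b2@7:R b5@8:L b3@9:R b1@10:L b4@12:L]
Beat 7 (R): throw ball2 h=7 -> lands@14:L; in-air after throw: [b5@8:L b3@9:R b1@10:L b4@12:L b2@14:L]
Beat 8 (L): throw ball5 h=3 -> lands@11:R; in-air after throw: [b3@9:R b1@10:L b5@11:R b4@12:L b2@14:L]
Beat 9 (R): throw ball3 h=4 -> lands@13:R; in-air after throw: [b1@10:L b5@11:R b4@12:L b3@13:R b2@14:L]
Beat 10 (L): throw ball1 h=5 -> lands@15:R; in-air after throw: [b5@11:R b4@12:L b3@13:R b2@14:L b1@15:R]
Beat 11 (R): throw ball5 h=6 -> lands@17:R; in-air after throw: [b4@12:L b3@13:R b2@14:L b1@15:R b5@17:R]
Ball 5: thrown@4 h=4 -> first land @8; rethrown@8 h=3 -> second land @11

Answer: 8 11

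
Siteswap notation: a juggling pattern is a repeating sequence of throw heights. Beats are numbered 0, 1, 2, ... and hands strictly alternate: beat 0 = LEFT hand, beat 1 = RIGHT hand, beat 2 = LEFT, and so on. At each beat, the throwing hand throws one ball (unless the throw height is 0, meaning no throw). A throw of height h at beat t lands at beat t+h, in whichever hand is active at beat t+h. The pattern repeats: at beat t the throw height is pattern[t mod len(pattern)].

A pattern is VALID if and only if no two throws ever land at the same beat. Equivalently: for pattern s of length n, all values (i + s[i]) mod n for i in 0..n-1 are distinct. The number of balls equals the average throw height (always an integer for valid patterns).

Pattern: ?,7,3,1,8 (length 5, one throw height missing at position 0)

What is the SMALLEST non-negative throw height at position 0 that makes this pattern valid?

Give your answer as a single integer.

Answer: 1

Derivation:
i=0: s[i]=? (unknown)
i=1: (1 + 7) mod 5 = 3
i=2: (2 + 3) mod 5 = 0
i=3: (3 + 1) mod 5 = 4
i=4: (4 + 8) mod 5 = 2
Known residues: [0, 2, 3, 4]; need a permutation of 0..4, so missing residue r = 1
Need (0 + s) mod 5 = 1; smallest s = (1 - 0) mod 5 = 1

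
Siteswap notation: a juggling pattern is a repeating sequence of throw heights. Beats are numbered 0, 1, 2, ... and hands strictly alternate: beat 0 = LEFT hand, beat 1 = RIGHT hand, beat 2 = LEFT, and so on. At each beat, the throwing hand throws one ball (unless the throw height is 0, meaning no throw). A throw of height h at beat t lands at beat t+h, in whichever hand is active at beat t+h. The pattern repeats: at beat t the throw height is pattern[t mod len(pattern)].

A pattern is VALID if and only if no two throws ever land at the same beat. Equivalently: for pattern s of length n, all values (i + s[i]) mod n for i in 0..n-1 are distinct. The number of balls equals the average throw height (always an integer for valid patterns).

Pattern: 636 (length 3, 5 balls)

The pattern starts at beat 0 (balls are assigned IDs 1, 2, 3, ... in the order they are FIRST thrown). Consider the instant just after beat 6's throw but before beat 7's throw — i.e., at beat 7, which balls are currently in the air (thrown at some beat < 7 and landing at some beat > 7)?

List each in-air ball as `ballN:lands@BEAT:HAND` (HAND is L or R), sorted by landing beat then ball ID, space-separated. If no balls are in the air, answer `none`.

Beat 0 (L): throw ball1 h=6 -> lands@6:L; in-air after throw: [b1@6:L]
Beat 1 (R): throw ball2 h=3 -> lands@4:L; in-air after throw: [b2@4:L b1@6:L]
Beat 2 (L): throw ball3 h=6 -> lands@8:L; in-air after throw: [b2@4:L b1@6:L b3@8:L]
Beat 3 (R): throw ball4 h=6 -> lands@9:R; in-air after throw: [b2@4:L b1@6:L b3@8:L b4@9:R]
Beat 4 (L): throw ball2 h=3 -> lands@7:R; in-air after throw: [b1@6:L b2@7:R b3@8:L b4@9:R]
Beat 5 (R): throw ball5 h=6 -> lands@11:R; in-air after throw: [b1@6:L b2@7:R b3@8:L b4@9:R b5@11:R]
Beat 6 (L): throw ball1 h=6 -> lands@12:L; in-air after throw: [b2@7:R b3@8:L b4@9:R b5@11:R b1@12:L]
Beat 7 (R): throw ball2 h=3 -> lands@10:L; in-air after throw: [b3@8:L b4@9:R b2@10:L b5@11:R b1@12:L]

Answer: ball3:lands@8:L ball4:lands@9:R ball5:lands@11:R ball1:lands@12:L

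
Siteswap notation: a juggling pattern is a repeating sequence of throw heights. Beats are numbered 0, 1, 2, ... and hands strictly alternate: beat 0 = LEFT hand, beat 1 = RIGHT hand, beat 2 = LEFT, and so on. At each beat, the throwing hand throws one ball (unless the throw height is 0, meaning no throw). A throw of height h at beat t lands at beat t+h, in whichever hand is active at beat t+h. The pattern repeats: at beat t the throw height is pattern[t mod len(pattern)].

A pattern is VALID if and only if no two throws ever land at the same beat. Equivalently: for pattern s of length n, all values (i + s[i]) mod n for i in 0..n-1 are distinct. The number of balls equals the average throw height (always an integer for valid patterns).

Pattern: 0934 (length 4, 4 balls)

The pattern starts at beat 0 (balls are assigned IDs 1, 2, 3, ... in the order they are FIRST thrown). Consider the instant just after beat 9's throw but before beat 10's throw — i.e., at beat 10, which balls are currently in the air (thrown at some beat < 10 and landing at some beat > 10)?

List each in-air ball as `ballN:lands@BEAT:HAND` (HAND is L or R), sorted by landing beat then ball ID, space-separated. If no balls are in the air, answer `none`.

Beat 1 (R): throw ball1 h=9 -> lands@10:L; in-air after throw: [b1@10:L]
Beat 2 (L): throw ball2 h=3 -> lands@5:R; in-air after throw: [b2@5:R b1@10:L]
Beat 3 (R): throw ball3 h=4 -> lands@7:R; in-air after throw: [b2@5:R b3@7:R b1@10:L]
Beat 5 (R): throw ball2 h=9 -> lands@14:L; in-air after throw: [b3@7:R b1@10:L b2@14:L]
Beat 6 (L): throw ball4 h=3 -> lands@9:R; in-air after throw: [b3@7:R b4@9:R b1@10:L b2@14:L]
Beat 7 (R): throw ball3 h=4 -> lands@11:R; in-air after throw: [b4@9:R b1@10:L b3@11:R b2@14:L]
Beat 9 (R): throw ball4 h=9 -> lands@18:L; in-air after throw: [b1@10:L b3@11:R b2@14:L b4@18:L]
Beat 10 (L): throw ball1 h=3 -> lands@13:R; in-air after throw: [b3@11:R b1@13:R b2@14:L b4@18:L]

Answer: ball3:lands@11:R ball2:lands@14:L ball4:lands@18:L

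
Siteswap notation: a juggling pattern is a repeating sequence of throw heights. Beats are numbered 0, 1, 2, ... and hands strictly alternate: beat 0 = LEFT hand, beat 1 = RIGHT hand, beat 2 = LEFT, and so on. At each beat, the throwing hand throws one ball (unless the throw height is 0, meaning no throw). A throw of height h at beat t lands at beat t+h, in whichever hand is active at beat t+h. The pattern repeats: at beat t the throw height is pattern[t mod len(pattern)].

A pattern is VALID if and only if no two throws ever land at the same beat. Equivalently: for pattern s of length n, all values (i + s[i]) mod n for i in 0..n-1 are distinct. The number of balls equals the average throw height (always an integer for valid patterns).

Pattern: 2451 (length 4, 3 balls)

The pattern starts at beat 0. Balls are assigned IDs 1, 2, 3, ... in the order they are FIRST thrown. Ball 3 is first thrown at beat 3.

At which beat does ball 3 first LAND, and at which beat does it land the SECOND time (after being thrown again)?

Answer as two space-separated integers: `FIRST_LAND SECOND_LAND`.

Beat 0 (L): throw ball1 h=2 -> lands@2:L; in-air after throw: [b1@2:L]
Beat 1 (R): throw ball2 h=4 -> lands@5:R; in-air after throw: [b1@2:L b2@5:R]
Beat 2 (L): throw ball1 h=5 -> lands@7:R; in-air after throw: [b2@5:R b1@7:R]
Beat 3 (R): throw ball3 h=1 -> lands@4:L; in-air after throw: [b3@4:L b2@5:R b1@7:R]
Beat 4 (L): throw ball3 h=2 -> lands@6:L; in-air after throw: [b2@5:R b3@6:L b1@7:R]
Beat 5 (R): throw ball2 h=4 -> lands@9:R; in-air after throw: [b3@6:L b1@7:R b2@9:R]
Beat 6 (L): throw ball3 h=5 -> lands@11:R; in-air after throw: [b1@7:R b2@9:R b3@11:R]
Ball 3: thrown@3 h=1 -> first land @4; rethrown@4 h=2 -> second land @6

Answer: 4 6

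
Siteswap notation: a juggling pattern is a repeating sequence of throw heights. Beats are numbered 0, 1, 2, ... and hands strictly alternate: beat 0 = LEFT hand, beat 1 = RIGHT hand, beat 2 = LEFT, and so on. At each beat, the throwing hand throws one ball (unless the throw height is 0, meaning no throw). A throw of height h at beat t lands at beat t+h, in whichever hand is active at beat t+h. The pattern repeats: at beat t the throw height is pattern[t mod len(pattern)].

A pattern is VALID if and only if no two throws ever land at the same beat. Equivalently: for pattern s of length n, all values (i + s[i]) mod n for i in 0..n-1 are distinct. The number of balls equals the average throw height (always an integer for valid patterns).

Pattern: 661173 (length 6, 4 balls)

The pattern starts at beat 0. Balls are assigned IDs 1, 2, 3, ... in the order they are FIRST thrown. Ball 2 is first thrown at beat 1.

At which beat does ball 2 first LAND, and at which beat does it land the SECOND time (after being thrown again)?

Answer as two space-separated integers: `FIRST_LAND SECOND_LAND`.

Answer: 7 13

Derivation:
Beat 0 (L): throw ball1 h=6 -> lands@6:L; in-air after throw: [b1@6:L]
Beat 1 (R): throw ball2 h=6 -> lands@7:R; in-air after throw: [b1@6:L b2@7:R]
Beat 2 (L): throw ball3 h=1 -> lands@3:R; in-air after throw: [b3@3:R b1@6:L b2@7:R]
Beat 3 (R): throw ball3 h=1 -> lands@4:L; in-air after throw: [b3@4:L b1@6:L b2@7:R]
Beat 4 (L): throw ball3 h=7 -> lands@11:R; in-air after throw: [b1@6:L b2@7:R b3@11:R]
Beat 5 (R): throw ball4 h=3 -> lands@8:L; in-air after throw: [b1@6:L b2@7:R b4@8:L b3@11:R]
Beat 6 (L): throw ball1 h=6 -> lands@12:L; in-air after throw: [b2@7:R b4@8:L b3@11:R b1@12:L]
Beat 7 (R): throw ball2 h=6 -> lands@13:R; in-air after throw: [b4@8:L b3@11:R b1@12:L b2@13:R]
Beat 8 (L): throw ball4 h=1 -> lands@9:R; in-air after throw: [b4@9:R b3@11:R b1@12:L b2@13:R]
Beat 9 (R): throw ball4 h=1 -> lands@10:L; in-air after throw: [b4@10:L b3@11:R b1@12:L b2@13:R]
Beat 10 (L): throw ball4 h=7 -> lands@17:R; in-air after throw: [b3@11:R b1@12:L b2@13:R b4@17:R]
Beat 11 (R): throw ball3 h=3 -> lands@14:L; in-air after throw: [b1@12:L b2@13:R b3@14:L b4@17:R]
Beat 12 (L): throw ball1 h=6 -> lands@18:L; in-air after throw: [b2@13:R b3@14:L b4@17:R b1@18:L]
Beat 13 (R): throw ball2 h=6 -> lands@19:R; in-air after throw: [b3@14:L b4@17:R b1@18:L b2@19:R]
Ball 2: thrown@1 h=6 -> first land @7; rethrown@7 h=6 -> second land @13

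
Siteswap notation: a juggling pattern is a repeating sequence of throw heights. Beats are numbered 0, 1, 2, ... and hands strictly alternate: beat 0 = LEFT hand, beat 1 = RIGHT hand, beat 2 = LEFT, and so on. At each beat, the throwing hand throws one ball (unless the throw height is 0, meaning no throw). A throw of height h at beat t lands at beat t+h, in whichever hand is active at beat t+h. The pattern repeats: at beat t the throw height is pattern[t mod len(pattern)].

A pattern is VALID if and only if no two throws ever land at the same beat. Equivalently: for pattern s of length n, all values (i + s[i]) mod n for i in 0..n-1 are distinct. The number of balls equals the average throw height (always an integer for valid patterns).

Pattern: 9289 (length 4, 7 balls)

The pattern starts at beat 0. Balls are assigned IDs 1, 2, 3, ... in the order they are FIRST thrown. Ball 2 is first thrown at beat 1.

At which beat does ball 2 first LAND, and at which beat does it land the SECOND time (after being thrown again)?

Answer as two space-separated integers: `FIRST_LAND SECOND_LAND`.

Beat 0 (L): throw ball1 h=9 -> lands@9:R; in-air after throw: [b1@9:R]
Beat 1 (R): throw ball2 h=2 -> lands@3:R; in-air after throw: [b2@3:R b1@9:R]
Beat 2 (L): throw ball3 h=8 -> lands@10:L; in-air after throw: [b2@3:R b1@9:R b3@10:L]
Beat 3 (R): throw ball2 h=9 -> lands@12:L; in-air after throw: [b1@9:R b3@10:L b2@12:L]
Beat 4 (L): throw ball4 h=9 -> lands@13:R; in-air after throw: [b1@9:R b3@10:L b2@12:L b4@13:R]
Beat 5 (R): throw ball5 h=2 -> lands@7:R; in-air after throw: [b5@7:R b1@9:R b3@10:L b2@12:L b4@13:R]
Beat 6 (L): throw ball6 h=8 -> lands@14:L; in-air after throw: [b5@7:R b1@9:R b3@10:L b2@12:L b4@13:R b6@14:L]
Beat 7 (R): throw ball5 h=9 -> lands@16:L; in-air after throw: [b1@9:R b3@10:L b2@12:L b4@13:R b6@14:L b5@16:L]
Beat 8 (L): throw ball7 h=9 -> lands@17:R; in-air after throw: [b1@9:R b3@10:L b2@12:L b4@13:R b6@14:L b5@16:L b7@17:R]
Beat 9 (R): throw ball1 h=2 -> lands@11:R; in-air after throw: [b3@10:L b1@11:R b2@12:L b4@13:R b6@14:L b5@16:L b7@17:R]
Beat 10 (L): throw ball3 h=8 -> lands@18:L; in-air after throw: [b1@11:R b2@12:L b4@13:R b6@14:L b5@16:L b7@17:R b3@18:L]
Beat 11 (R): throw ball1 h=9 -> lands@20:L; in-air after throw: [b2@12:L b4@13:R b6@14:L b5@16:L b7@17:R b3@18:L b1@20:L]
Beat 12 (L): throw ball2 h=9 -> lands@21:R; in-air after throw: [b4@13:R b6@14:L b5@16:L b7@17:R b3@18:L b1@20:L b2@21:R]
Ball 2: thrown@1 h=2 -> first land @3; rethrown@3 h=9 -> second land @12

Answer: 3 12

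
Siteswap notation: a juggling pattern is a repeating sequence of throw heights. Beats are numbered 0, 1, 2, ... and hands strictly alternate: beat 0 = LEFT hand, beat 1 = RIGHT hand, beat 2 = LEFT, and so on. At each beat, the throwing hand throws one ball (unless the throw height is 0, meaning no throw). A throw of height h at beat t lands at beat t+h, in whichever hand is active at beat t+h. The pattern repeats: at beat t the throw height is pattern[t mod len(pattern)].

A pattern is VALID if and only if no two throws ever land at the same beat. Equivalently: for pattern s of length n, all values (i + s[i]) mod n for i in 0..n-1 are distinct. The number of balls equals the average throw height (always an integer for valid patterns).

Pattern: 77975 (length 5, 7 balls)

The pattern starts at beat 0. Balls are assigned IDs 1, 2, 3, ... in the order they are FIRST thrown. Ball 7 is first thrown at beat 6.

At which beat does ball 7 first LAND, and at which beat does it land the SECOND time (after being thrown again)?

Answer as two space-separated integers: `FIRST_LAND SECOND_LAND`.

Answer: 13 20

Derivation:
Beat 0 (L): throw ball1 h=7 -> lands@7:R; in-air after throw: [b1@7:R]
Beat 1 (R): throw ball2 h=7 -> lands@8:L; in-air after throw: [b1@7:R b2@8:L]
Beat 2 (L): throw ball3 h=9 -> lands@11:R; in-air after throw: [b1@7:R b2@8:L b3@11:R]
Beat 3 (R): throw ball4 h=7 -> lands@10:L; in-air after throw: [b1@7:R b2@8:L b4@10:L b3@11:R]
Beat 4 (L): throw ball5 h=5 -> lands@9:R; in-air after throw: [b1@7:R b2@8:L b5@9:R b4@10:L b3@11:R]
Beat 5 (R): throw ball6 h=7 -> lands@12:L; in-air after throw: [b1@7:R b2@8:L b5@9:R b4@10:L b3@11:R b6@12:L]
Beat 6 (L): throw ball7 h=7 -> lands@13:R; in-air after throw: [b1@7:R b2@8:L b5@9:R b4@10:L b3@11:R b6@12:L b7@13:R]
Beat 7 (R): throw ball1 h=9 -> lands@16:L; in-air after throw: [b2@8:L b5@9:R b4@10:L b3@11:R b6@12:L b7@13:R b1@16:L]
Beat 8 (L): throw ball2 h=7 -> lands@15:R; in-air after throw: [b5@9:R b4@10:L b3@11:R b6@12:L b7@13:R b2@15:R b1@16:L]
Beat 9 (R): throw ball5 h=5 -> lands@14:L; in-air after throw: [b4@10:L b3@11:R b6@12:L b7@13:R b5@14:L b2@15:R b1@16:L]
Beat 10 (L): throw ball4 h=7 -> lands@17:R; in-air after throw: [b3@11:R b6@12:L b7@13:R b5@14:L b2@15:R b1@16:L b4@17:R]
Beat 11 (R): throw ball3 h=7 -> lands@18:L; in-air after throw: [b6@12:L b7@13:R b5@14:L b2@15:R b1@16:L b4@17:R b3@18:L]
Beat 12 (L): throw ball6 h=9 -> lands@21:R; in-air after throw: [b7@13:R b5@14:L b2@15:R b1@16:L b4@17:R b3@18:L b6@21:R]
Beat 13 (R): throw ball7 h=7 -> lands@20:L; in-air after throw: [b5@14:L b2@15:R b1@16:L b4@17:R b3@18:L b7@20:L b6@21:R]
Beat 14 (L): throw ball5 h=5 -> lands@19:R; in-air after throw: [b2@15:R b1@16:L b4@17:R b3@18:L b5@19:R b7@20:L b6@21:R]
Beat 15 (R): throw ball2 h=7 -> lands@22:L; in-air after throw: [b1@16:L b4@17:R b3@18:L b5@19:R b7@20:L b6@21:R b2@22:L]
Beat 16 (L): throw ball1 h=7 -> lands@23:R; in-air after throw: [b4@17:R b3@18:L b5@19:R b7@20:L b6@21:R b2@22:L b1@23:R]
Beat 17 (R): throw ball4 h=9 -> lands@26:L; in-air after throw: [b3@18:L b5@19:R b7@20:L b6@21:R b2@22:L b1@23:R b4@26:L]
Beat 18 (L): throw ball3 h=7 -> lands@25:R; in-air after throw: [b5@19:R b7@20:L b6@21:R b2@22:L b1@23:R b3@25:R b4@26:L]
Beat 19 (R): throw ball5 h=5 -> lands@24:L; in-air after throw: [b7@20:L b6@21:R b2@22:L b1@23:R b5@24:L b3@25:R b4@26:L]
Beat 20 (L): throw ball7 h=7 -> lands@27:R; in-air after throw: [b6@21:R b2@22:L b1@23:R b5@24:L b3@25:R b4@26:L b7@27:R]
Ball 7: thrown@6 h=7 -> first land @13; rethrown@13 h=7 -> second land @20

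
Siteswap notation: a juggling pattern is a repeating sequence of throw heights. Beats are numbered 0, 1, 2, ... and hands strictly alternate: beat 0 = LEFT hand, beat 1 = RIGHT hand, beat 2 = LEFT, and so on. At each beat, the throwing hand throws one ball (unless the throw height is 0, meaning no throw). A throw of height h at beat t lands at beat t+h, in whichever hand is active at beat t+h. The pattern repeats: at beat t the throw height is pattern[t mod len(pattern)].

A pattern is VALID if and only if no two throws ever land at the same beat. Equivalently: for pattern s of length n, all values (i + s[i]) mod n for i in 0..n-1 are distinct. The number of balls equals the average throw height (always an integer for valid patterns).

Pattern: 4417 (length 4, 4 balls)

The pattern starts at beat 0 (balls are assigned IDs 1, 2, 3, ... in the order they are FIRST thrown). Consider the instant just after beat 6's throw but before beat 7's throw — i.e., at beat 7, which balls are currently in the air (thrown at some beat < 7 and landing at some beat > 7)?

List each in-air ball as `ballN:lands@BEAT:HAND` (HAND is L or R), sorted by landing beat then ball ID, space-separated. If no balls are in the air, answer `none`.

Beat 0 (L): throw ball1 h=4 -> lands@4:L; in-air after throw: [b1@4:L]
Beat 1 (R): throw ball2 h=4 -> lands@5:R; in-air after throw: [b1@4:L b2@5:R]
Beat 2 (L): throw ball3 h=1 -> lands@3:R; in-air after throw: [b3@3:R b1@4:L b2@5:R]
Beat 3 (R): throw ball3 h=7 -> lands@10:L; in-air after throw: [b1@4:L b2@5:R b3@10:L]
Beat 4 (L): throw ball1 h=4 -> lands@8:L; in-air after throw: [b2@5:R b1@8:L b3@10:L]
Beat 5 (R): throw ball2 h=4 -> lands@9:R; in-air after throw: [b1@8:L b2@9:R b3@10:L]
Beat 6 (L): throw ball4 h=1 -> lands@7:R; in-air after throw: [b4@7:R b1@8:L b2@9:R b3@10:L]
Beat 7 (R): throw ball4 h=7 -> lands@14:L; in-air after throw: [b1@8:L b2@9:R b3@10:L b4@14:L]

Answer: ball1:lands@8:L ball2:lands@9:R ball3:lands@10:L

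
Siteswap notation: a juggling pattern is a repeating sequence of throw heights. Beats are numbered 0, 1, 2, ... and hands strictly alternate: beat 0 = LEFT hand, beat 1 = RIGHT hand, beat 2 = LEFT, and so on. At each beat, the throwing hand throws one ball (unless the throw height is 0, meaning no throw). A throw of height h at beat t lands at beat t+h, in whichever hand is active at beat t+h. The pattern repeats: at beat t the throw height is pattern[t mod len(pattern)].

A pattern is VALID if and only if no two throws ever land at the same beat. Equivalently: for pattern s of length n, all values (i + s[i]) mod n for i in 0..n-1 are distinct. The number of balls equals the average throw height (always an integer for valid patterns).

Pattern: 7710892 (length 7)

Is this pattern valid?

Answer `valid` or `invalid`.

Answer: invalid

Derivation:
i=0: (i + s[i]) mod n = (0 + 7) mod 7 = 0
i=1: (i + s[i]) mod n = (1 + 7) mod 7 = 1
i=2: (i + s[i]) mod n = (2 + 1) mod 7 = 3
i=3: (i + s[i]) mod n = (3 + 0) mod 7 = 3
i=4: (i + s[i]) mod n = (4 + 8) mod 7 = 5
i=5: (i + s[i]) mod n = (5 + 9) mod 7 = 0
i=6: (i + s[i]) mod n = (6 + 2) mod 7 = 1
Residues: [0, 1, 3, 3, 5, 0, 1], distinct: False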